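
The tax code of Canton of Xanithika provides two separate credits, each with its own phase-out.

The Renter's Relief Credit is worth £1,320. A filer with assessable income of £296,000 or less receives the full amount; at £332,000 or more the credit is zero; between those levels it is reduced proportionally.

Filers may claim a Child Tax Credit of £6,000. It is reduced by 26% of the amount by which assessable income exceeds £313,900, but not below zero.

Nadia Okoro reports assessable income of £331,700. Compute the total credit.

Renter's Relief Credit: £331,700 is £35,700 into a £36,000 phase-out range, leaving 300/36,000 of the credit: £1,320 × 300/36,000 = £11.
Child Tax Credit: 26% of the £17,800 excess over £313,900 is £4,628; credit = £6,000 − £4,628 = £1,372.
Total: £11 + £1,372 = £1,383.

£1,383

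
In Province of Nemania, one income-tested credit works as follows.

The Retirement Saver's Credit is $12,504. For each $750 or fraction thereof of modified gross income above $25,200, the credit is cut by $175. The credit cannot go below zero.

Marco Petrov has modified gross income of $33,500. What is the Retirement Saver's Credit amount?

$10,404

Retirement Saver's Credit: income exceeds $25,200 by $8,300, which is 12 full-or-partial $750 increments; reduction = 12 × $175 = $2,100, leaving $10,404.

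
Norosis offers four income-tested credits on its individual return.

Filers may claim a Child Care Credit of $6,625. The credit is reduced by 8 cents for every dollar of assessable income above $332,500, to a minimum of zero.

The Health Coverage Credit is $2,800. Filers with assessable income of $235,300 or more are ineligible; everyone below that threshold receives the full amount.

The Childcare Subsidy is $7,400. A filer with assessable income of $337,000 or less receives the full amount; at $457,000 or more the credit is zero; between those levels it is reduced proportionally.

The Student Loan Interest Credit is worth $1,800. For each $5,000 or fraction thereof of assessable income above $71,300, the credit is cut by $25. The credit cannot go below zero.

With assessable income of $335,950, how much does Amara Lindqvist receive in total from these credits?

Child Care Credit: 8% of the $3,450 excess over $332,500 is $276; credit = $6,625 − $276 = $6,349.
Health Coverage Credit: $335,950 meets or exceeds the $235,300 cutoff, so the credit is $0.
Childcare Subsidy: $335,950 is at or below the $337,000 threshold, so the full $7,400 applies.
Student Loan Interest Credit: income exceeds $71,300 by $264,650, which is 53 full-or-partial $5,000 increments; reduction = 53 × $25 = $1,325, leaving $475.
Total: $6,349 + $0 + $7,400 + $475 = $14,224.

$14,224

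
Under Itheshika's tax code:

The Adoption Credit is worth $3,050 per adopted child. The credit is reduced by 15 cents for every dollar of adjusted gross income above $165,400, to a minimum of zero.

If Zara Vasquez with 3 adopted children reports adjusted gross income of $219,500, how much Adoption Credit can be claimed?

$1,035

Adoption Credit: base = 3 × $3,050 = $9,150. 15% of the $54,100 excess over $165,400 is $8,115; credit = $9,150 − $8,115 = $1,035.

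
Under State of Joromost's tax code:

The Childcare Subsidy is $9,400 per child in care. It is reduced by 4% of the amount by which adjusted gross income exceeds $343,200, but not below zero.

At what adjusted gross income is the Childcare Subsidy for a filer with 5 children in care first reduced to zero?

Full credit = 5 × $9,400 = $47,000.
The credit falls by 4% of each dollar above $343,200, so it reaches zero when the excess is $47,000 / 4% = $1,175,000: income = $343,200 + $1,175,000 = $1,518,200.

$1,518,200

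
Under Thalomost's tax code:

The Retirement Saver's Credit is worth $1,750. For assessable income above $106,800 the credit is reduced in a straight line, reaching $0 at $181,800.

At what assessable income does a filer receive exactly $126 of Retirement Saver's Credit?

$176,400

$126 is 126/1,750 of the full $1,750, so 1,624/1,750 of the $75,000 range has been used: income = $106,800 + $75,000 × 1,624/1,750 = $176,400.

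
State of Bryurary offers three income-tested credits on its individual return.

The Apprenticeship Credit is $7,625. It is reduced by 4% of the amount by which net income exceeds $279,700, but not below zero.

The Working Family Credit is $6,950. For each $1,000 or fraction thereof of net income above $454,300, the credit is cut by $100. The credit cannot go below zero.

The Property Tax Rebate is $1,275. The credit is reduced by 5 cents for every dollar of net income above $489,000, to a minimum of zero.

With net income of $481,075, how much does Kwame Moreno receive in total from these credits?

$5,525

Apprenticeship Credit: 4% of the $201,375 excess over $279,700 is $8,055 ≥ base, so the credit is $0.
Working Family Credit: income exceeds $454,300 by $26,775, which is 27 full-or-partial $1,000 increments; reduction = 27 × $100 = $2,700, leaving $4,250.
Property Tax Rebate: $481,075 is at or below the $489,000 threshold, so the full $1,275 applies.
Total: $0 + $4,250 + $1,275 = $5,525.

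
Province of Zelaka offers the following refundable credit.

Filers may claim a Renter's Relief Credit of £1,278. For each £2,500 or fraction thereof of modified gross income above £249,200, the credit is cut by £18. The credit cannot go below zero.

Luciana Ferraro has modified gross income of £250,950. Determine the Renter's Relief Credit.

Renter's Relief Credit: income exceeds £249,200 by £1,750, which is 1 full-or-partial £2,500 increment; reduction = 1 × £18 = £18, leaving £1,260.

£1,260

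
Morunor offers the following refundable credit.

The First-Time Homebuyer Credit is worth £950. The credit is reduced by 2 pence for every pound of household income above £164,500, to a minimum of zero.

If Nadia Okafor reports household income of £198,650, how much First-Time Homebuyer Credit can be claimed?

£267

First-Time Homebuyer Credit: 2% of the £34,150 excess over £164,500 is £683; credit = £950 − £683 = £267.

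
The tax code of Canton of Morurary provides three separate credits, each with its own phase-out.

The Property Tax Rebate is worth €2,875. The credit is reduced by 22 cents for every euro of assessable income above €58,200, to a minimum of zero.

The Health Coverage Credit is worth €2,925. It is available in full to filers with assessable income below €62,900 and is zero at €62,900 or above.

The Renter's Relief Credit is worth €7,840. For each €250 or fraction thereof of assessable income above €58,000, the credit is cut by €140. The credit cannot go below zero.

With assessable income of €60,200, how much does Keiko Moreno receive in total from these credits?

Property Tax Rebate: 22% of the €2,000 excess over €58,200 is €440; credit = €2,875 − €440 = €2,435.
Health Coverage Credit: €60,200 is below the €62,900 cutoff, so the full €2,925 applies.
Renter's Relief Credit: income exceeds €58,000 by €2,200, which is 9 full-or-partial €250 increments; reduction = 9 × €140 = €1,260, leaving €6,580.
Total: €2,435 + €2,925 + €6,580 = €11,940.

€11,940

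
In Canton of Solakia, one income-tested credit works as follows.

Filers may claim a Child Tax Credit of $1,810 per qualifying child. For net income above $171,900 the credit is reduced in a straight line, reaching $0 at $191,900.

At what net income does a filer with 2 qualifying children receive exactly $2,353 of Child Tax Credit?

Full credit = 2 × $1,810 = $3,620.
$2,353 is 2,353/3,620 of the full $3,620, so 1,267/3,620 of the $20,000 range has been used: income = $171,900 + $20,000 × 1,267/3,620 = $178,900.

$178,900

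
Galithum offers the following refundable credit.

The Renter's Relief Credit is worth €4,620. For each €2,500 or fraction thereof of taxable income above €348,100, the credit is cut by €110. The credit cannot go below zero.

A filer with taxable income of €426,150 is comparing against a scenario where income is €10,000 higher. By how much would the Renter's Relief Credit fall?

€440

At €426,150 — income exceeds €348,100 by €78,050, which is 32 full-or-partial €2,500 increments; reduction = 32 × €110 = €3,520, leaving €1,100.
At €436,150 — income exceeds €348,100 by €88,050, which is 36 full-or-partial €2,500 increments; reduction = 36 × €110 = €3,960, leaving €660.
Lost: €1,100 − €660 = €440.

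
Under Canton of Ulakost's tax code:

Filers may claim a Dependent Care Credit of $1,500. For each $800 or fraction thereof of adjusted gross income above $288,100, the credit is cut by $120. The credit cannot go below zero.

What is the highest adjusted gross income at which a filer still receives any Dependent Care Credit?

$297,700

After 12 increments the reduction is 12 × $120 = $1,440, leaving $60; one more increment wipes it out. Increment 12 ends at excess 12 × $800 = $9,600, so the highest qualifying income is $288,100 + $9,600 = $297,700.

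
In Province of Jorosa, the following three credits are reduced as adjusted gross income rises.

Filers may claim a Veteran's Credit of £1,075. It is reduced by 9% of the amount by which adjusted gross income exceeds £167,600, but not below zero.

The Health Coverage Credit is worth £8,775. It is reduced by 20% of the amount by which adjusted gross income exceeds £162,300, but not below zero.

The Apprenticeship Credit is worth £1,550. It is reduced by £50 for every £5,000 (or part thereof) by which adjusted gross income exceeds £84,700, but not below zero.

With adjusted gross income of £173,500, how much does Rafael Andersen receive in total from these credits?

£7,729

Veteran's Credit: 9% of the £5,900 excess over £167,600 is £531; credit = £1,075 − £531 = £544.
Health Coverage Credit: 20% of the £11,200 excess over £162,300 is £2,240; credit = £8,775 − £2,240 = £6,535.
Apprenticeship Credit: income exceeds £84,700 by £88,800, which is 18 full-or-partial £5,000 increments; reduction = 18 × £50 = £900, leaving £650.
Total: £544 + £6,535 + £650 = £7,729.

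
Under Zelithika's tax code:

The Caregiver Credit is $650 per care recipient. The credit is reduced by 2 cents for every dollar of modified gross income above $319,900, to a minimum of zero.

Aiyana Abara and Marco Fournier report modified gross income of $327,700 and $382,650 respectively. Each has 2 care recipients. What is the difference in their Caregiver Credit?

Aiyana ($327,700): Caregiver Credit: base = 2 × $650 = $1,300. 2% of the $7,800 excess over $319,900 is $156; credit = $1,300 − $156 = $1,144.
Marco ($382,650): Caregiver Credit: base = 2 × $650 = $1,300. 2% of the $62,750 excess over $319,900 is $1,255; credit = $1,300 − $1,255 = $45.
Difference: |$1,144 − $45| = $1,099.

$1,099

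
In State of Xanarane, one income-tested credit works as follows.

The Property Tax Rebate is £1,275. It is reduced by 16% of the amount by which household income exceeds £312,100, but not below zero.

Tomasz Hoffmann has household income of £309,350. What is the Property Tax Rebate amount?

Property Tax Rebate: £309,350 is at or below the £312,100 threshold, so the full £1,275 applies.

£1,275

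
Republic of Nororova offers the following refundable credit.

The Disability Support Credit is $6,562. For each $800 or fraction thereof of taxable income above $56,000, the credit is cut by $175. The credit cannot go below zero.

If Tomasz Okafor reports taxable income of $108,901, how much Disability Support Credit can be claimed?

$0

Disability Support Credit: income exceeds $56,000 by $52,901 → 67 increments × $175 = $11,725 ≥ base, so the credit is $0.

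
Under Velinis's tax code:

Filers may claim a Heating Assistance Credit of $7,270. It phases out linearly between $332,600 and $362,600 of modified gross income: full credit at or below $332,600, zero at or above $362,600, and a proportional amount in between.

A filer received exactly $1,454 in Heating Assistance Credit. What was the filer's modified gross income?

$1,454 is 1,454/7,270 of the full $7,270, so 5,816/7,270 of the $30,000 range has been used: income = $332,600 + $30,000 × 5,816/7,270 = $356,600.

$356,600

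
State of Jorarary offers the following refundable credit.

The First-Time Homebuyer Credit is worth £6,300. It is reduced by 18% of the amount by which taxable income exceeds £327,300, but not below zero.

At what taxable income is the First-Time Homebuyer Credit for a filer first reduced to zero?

£362,300

The credit falls by 18% of each pound above £327,300, so it reaches zero when the excess is £6,300 / 18% = £35,000: income = £327,300 + £35,000 = £362,300.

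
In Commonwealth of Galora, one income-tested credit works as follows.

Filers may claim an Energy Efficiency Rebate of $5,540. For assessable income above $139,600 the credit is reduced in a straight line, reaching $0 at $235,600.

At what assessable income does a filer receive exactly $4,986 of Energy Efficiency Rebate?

$149,200

$4,986 is 4,986/5,540 of the full $5,540, so 554/5,540 of the $96,000 range has been used: income = $139,600 + $96,000 × 554/5,540 = $149,200.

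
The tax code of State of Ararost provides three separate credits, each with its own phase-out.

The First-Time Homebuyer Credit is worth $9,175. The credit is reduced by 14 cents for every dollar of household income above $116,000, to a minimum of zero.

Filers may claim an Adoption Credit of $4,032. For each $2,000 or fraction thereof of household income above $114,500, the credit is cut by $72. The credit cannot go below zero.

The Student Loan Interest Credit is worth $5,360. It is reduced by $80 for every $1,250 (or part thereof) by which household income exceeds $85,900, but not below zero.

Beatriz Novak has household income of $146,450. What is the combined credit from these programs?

$9,232

First-Time Homebuyer Credit: 14% of the $30,450 excess over $116,000 is $4,263; credit = $9,175 − $4,263 = $4,912.
Adoption Credit: income exceeds $114,500 by $31,950, which is 16 full-or-partial $2,000 increments; reduction = 16 × $72 = $1,152, leaving $2,880.
Student Loan Interest Credit: income exceeds $85,900 by $60,550, which is 49 full-or-partial $1,250 increments; reduction = 49 × $80 = $3,920, leaving $1,440.
Total: $4,912 + $2,880 + $1,440 = $9,232.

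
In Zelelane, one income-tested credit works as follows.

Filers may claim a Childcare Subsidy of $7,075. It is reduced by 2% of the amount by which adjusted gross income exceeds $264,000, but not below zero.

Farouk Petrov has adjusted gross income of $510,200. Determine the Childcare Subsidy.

$2,151

Childcare Subsidy: 2% of the $246,200 excess over $264,000 is $4,924; credit = $7,075 − $4,924 = $2,151.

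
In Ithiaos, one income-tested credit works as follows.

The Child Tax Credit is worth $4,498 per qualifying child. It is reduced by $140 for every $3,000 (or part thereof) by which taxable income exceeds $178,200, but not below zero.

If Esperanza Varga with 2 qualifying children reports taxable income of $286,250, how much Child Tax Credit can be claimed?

$3,816

Child Tax Credit: base = 2 × $4,498 = $8,996. income exceeds $178,200 by $108,050, which is 37 full-or-partial $3,000 increments; reduction = 37 × $140 = $5,180, leaving $3,816.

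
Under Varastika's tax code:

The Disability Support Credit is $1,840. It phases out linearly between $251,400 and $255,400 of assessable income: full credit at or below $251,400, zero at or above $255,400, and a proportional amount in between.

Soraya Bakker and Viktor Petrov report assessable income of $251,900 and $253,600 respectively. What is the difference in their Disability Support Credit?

$782

Soraya ($251,900): Disability Support Credit: $251,900 is $500 into a $4,000 phase-out range, leaving 3,500/4,000 of the credit: $1,840 × 3,500/4,000 = $1,610.
Viktor ($253,600): Disability Support Credit: $253,600 is $2,200 into a $4,000 phase-out range, leaving 1,800/4,000 of the credit: $1,840 × 1,800/4,000 = $828.
Difference: |$1,610 − $828| = $782.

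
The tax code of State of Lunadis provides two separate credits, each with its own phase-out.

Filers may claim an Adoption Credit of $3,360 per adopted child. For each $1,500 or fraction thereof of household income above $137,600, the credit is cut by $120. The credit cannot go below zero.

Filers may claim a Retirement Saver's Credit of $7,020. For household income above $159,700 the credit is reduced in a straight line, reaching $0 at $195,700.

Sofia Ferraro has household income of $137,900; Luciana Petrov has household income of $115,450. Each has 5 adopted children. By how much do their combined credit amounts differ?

Sofia ($137,900): Adoption Credit: base = 5 × $3,360 = $16,800. income exceeds $137,600 by $300, which is 1 full-or-partial $1,500 increment; reduction = 1 × $120 = $120, leaving $16,680. Retirement Saver's Credit: $137,900 is at or below the $159,700 threshold, so the full $7,020 applies. total $16,680 + $7,020 = $23,700
Luciana ($115,450): Adoption Credit: base = 5 × $3,360 = $16,800. $115,450 is at or below the $137,600 threshold, so the full $16,800 applies. Retirement Saver's Credit: $115,450 is at or below the $159,700 threshold, so the full $7,020 applies. total $16,800 + $7,020 = $23,820
Difference: |$23,700 − $23,820| = $120.

$120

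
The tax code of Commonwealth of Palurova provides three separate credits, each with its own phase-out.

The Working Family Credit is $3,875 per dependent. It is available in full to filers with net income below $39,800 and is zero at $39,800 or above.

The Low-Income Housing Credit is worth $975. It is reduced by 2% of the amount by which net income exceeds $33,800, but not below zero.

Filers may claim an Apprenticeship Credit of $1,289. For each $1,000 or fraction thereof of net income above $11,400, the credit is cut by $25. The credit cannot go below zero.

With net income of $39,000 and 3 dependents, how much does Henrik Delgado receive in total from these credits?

Working Family Credit: base = 3 × $3,875 = $11,625. $39,000 is below the $39,800 cutoff, so the full $11,625 applies.
Low-Income Housing Credit: 2% of the $5,200 excess over $33,800 is $104; credit = $975 − $104 = $871.
Apprenticeship Credit: income exceeds $11,400 by $27,600, which is 28 full-or-partial $1,000 increments; reduction = 28 × $25 = $700, leaving $589.
Total: $11,625 + $871 + $589 = $13,085.

$13,085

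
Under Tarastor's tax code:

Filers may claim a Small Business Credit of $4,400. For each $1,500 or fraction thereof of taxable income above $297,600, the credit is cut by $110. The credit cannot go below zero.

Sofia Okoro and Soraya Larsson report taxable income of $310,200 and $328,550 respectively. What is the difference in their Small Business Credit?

Sofia ($310,200): Small Business Credit: income exceeds $297,600 by $12,600, which is 9 full-or-partial $1,500 increments; reduction = 9 × $110 = $990, leaving $3,410.
Soraya ($328,550): Small Business Credit: income exceeds $297,600 by $30,950, which is 21 full-or-partial $1,500 increments; reduction = 21 × $110 = $2,310, leaving $2,090.
Difference: |$3,410 − $2,090| = $1,320.

$1,320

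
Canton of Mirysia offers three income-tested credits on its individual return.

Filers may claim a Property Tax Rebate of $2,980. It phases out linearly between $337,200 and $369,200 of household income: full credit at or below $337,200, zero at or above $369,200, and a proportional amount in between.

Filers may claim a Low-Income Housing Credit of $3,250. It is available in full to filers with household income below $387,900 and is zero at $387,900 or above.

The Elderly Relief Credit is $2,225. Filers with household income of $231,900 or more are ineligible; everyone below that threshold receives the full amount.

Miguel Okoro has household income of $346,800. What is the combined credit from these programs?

$5,336

Property Tax Rebate: $346,800 is $9,600 into a $32,000 phase-out range, leaving 22,400/32,000 of the credit: $2,980 × 22,400/32,000 = $2,086.
Low-Income Housing Credit: $346,800 is below the $387,900 cutoff, so the full $3,250 applies.
Elderly Relief Credit: $346,800 meets or exceeds the $231,900 cutoff, so the credit is $0.
Total: $2,086 + $3,250 + $0 = $5,336.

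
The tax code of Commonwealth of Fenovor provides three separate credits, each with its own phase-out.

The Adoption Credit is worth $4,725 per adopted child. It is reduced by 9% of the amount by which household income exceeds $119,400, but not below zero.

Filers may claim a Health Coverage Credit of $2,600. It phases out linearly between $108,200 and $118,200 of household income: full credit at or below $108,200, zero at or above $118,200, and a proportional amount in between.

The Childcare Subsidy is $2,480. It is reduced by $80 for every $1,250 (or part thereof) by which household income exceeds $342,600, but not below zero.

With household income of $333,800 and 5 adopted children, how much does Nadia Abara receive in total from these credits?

Adoption Credit: base = 5 × $4,725 = $23,625. 9% of the $214,400 excess over $119,400 is $19,296; credit = $23,625 − $19,296 = $4,329.
Health Coverage Credit: $333,800 is at or above $118,200, so the credit is $0.
Childcare Subsidy: $333,800 is at or below the $342,600 threshold, so the full $2,480 applies.
Total: $4,329 + $0 + $2,480 = $6,809.

$6,809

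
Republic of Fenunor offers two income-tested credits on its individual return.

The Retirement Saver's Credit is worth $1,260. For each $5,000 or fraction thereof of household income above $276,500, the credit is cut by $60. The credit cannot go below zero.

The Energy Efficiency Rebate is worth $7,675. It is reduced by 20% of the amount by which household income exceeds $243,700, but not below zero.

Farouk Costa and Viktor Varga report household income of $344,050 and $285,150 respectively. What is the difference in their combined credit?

$720

Farouk ($344,050): Retirement Saver's Credit: income exceeds $276,500 by $67,550, which is 14 full-or-partial $5,000 increments; reduction = 14 × $60 = $840, leaving $420. Energy Efficiency Rebate: 20% of the $100,350 excess over $243,700 is $20,070 ≥ base, so the credit is $0. total $420 + $0 = $420
Viktor ($285,150): Retirement Saver's Credit: income exceeds $276,500 by $8,650, which is 2 full-or-partial $5,000 increments; reduction = 2 × $60 = $120, leaving $1,140. Energy Efficiency Rebate: 20% of the $41,450 excess over $243,700 is $8,290 ≥ base, so the credit is $0. total $1,140 + $0 = $1,140
Difference: |$420 − $1,140| = $720.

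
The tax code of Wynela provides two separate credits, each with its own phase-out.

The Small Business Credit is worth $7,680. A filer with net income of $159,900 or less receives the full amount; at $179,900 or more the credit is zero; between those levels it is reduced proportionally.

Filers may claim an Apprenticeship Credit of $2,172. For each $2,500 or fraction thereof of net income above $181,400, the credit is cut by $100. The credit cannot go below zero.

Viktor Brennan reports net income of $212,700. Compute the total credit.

Small Business Credit: $212,700 is at or above $179,900, so the credit is $0.
Apprenticeship Credit: income exceeds $181,400 by $31,300, which is 13 full-or-partial $2,500 increments; reduction = 13 × $100 = $1,300, leaving $872.
Total: $0 + $872 = $872.

$872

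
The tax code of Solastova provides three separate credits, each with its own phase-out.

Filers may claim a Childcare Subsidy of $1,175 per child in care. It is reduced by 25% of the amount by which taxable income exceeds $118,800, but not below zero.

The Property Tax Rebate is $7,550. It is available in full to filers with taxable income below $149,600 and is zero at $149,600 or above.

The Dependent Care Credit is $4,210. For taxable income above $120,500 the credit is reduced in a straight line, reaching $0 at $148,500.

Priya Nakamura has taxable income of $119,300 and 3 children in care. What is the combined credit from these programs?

$15,160

Childcare Subsidy: base = 3 × $1,175 = $3,525. 25% of the $500 excess over $118,800 is $125; credit = $3,525 − $125 = $3,400.
Property Tax Rebate: $119,300 is below the $149,600 cutoff, so the full $7,550 applies.
Dependent Care Credit: $119,300 is at or below the $120,500 threshold, so the full $4,210 applies.
Total: $3,400 + $7,550 + $4,210 = $15,160.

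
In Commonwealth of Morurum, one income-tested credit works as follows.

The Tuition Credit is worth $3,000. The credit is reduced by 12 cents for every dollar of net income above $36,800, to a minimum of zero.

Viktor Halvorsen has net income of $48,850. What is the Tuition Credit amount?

Tuition Credit: 12% of the $12,050 excess over $36,800 is $1,446; credit = $3,000 − $1,446 = $1,554.

$1,554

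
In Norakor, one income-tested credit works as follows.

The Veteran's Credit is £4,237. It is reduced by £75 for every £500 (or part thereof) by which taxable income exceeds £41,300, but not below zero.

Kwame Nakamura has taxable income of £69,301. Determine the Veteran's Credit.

Veteran's Credit: income exceeds £41,300 by £28,001 → 57 increments × £75 = £4,275 ≥ base, so the credit is £0.

£0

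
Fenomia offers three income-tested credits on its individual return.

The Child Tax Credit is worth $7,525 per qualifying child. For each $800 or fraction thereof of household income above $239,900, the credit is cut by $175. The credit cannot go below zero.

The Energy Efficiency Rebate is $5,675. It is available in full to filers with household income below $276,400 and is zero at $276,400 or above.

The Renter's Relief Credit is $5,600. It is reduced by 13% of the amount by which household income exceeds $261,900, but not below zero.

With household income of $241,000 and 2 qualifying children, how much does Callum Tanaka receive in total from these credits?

$25,975

Child Tax Credit: base = 2 × $7,525 = $15,050. income exceeds $239,900 by $1,100, which is 2 full-or-partial $800 increments; reduction = 2 × $175 = $350, leaving $14,700.
Energy Efficiency Rebate: $241,000 is below the $276,400 cutoff, so the full $5,675 applies.
Renter's Relief Credit: $241,000 is at or below the $261,900 threshold, so the full $5,600 applies.
Total: $14,700 + $5,675 + $5,600 = $25,975.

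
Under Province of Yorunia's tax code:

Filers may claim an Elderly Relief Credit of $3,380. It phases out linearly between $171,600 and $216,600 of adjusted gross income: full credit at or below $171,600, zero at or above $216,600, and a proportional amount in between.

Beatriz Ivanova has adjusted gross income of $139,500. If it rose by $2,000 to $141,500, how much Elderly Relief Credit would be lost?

At $139,500 — $139,500 is at or below the $171,600 threshold, so the full $3,380 applies.
At $141,500 — $141,500 is at or below the $171,600 threshold, so the full $3,380 applies.
Lost: $3,380 − $3,380 = $0.

$0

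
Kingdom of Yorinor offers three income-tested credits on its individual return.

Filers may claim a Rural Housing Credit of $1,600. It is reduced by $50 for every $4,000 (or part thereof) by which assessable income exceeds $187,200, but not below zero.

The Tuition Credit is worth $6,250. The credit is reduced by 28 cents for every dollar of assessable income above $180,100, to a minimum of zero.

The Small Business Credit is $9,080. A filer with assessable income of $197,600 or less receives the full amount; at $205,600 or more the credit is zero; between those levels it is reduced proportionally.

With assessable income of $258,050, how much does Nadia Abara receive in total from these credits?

$700

Rural Housing Credit: income exceeds $187,200 by $70,850, which is 18 full-or-partial $4,000 increments; reduction = 18 × $50 = $900, leaving $700.
Tuition Credit: 28% of the $77,950 excess over $180,100 is $21,826 ≥ base, so the credit is $0.
Small Business Credit: $258,050 is at or above $205,600, so the credit is $0.
Total: $700 + $0 + $0 = $700.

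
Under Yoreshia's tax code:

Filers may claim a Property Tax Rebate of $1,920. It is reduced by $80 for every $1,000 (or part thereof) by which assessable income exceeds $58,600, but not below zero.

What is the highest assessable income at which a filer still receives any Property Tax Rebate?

$81,600

After 23 increments the reduction is 23 × $80 = $1,840, leaving $80; one more increment wipes it out. Increment 23 ends at excess 23 × $1,000 = $23,000, so the highest qualifying income is $58,600 + $23,000 = $81,600.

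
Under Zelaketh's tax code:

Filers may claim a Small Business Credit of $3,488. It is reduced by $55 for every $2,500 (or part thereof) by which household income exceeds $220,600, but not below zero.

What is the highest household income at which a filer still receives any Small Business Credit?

$378,100

After 63 increments the reduction is 63 × $55 = $3,465, leaving $23; one more increment wipes it out. Increment 63 ends at excess 63 × $2,500 = $157,500, so the highest qualifying income is $220,600 + $157,500 = $378,100.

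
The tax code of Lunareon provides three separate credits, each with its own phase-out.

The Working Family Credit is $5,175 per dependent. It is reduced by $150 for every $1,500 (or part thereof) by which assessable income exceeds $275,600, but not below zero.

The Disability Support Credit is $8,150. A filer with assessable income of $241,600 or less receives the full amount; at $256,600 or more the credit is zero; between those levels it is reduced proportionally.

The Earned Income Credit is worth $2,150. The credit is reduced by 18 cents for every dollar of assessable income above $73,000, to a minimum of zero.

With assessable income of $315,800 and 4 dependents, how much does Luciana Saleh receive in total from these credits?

$16,650

Working Family Credit: base = 4 × $5,175 = $20,700. income exceeds $275,600 by $40,200, which is 27 full-or-partial $1,500 increments; reduction = 27 × $150 = $4,050, leaving $16,650.
Disability Support Credit: $315,800 is at or above $256,600, so the credit is $0.
Earned Income Credit: 18% of the $242,800 excess over $73,000 is $43,704 ≥ base, so the credit is $0.
Total: $16,650 + $0 + $0 = $16,650.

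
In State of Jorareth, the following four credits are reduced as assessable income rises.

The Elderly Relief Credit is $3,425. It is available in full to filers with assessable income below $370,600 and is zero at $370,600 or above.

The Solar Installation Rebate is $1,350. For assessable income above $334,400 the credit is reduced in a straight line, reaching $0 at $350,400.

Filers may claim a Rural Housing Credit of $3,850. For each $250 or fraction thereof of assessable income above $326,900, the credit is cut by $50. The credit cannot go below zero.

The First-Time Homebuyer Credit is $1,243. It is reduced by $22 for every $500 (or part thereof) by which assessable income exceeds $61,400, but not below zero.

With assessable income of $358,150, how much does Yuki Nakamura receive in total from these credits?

$3,425

Elderly Relief Credit: $358,150 is below the $370,600 cutoff, so the full $3,425 applies.
Solar Installation Rebate: $358,150 is at or above $350,400, so the credit is $0.
Rural Housing Credit: income exceeds $326,900 by $31,250 → 125 increments × $50 = $6,250 ≥ base, so the credit is $0.
First-Time Homebuyer Credit: income exceeds $61,400 by $296,750 → 594 increments × $22 = $13,068 ≥ base, so the credit is $0.
Total: $3,425 + $0 + $0 + $0 = $3,425.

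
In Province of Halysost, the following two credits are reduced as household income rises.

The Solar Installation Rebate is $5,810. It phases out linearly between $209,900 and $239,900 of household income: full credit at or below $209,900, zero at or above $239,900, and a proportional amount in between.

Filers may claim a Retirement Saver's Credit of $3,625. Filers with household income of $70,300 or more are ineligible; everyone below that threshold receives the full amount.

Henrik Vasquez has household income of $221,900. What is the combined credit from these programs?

Solar Installation Rebate: $221,900 is $12,000 into a $30,000 phase-out range, leaving 18,000/30,000 of the credit: $5,810 × 18,000/30,000 = $3,486.
Retirement Saver's Credit: $221,900 meets or exceeds the $70,300 cutoff, so the credit is $0.
Total: $3,486 + $0 = $3,486.

$3,486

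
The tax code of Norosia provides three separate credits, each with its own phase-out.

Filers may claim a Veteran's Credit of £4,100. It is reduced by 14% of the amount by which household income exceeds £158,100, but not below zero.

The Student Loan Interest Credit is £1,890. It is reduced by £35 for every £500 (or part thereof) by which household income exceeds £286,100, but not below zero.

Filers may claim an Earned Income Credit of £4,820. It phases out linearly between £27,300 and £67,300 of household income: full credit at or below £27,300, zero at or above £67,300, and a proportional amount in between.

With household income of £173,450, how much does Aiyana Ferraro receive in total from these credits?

Veteran's Credit: 14% of the £15,350 excess over £158,100 is £2,149; credit = £4,100 − £2,149 = £1,951.
Student Loan Interest Credit: £173,450 is at or below the £286,100 threshold, so the full £1,890 applies.
Earned Income Credit: £173,450 is at or above £67,300, so the credit is £0.
Total: £1,951 + £1,890 + £0 = £3,841.

£3,841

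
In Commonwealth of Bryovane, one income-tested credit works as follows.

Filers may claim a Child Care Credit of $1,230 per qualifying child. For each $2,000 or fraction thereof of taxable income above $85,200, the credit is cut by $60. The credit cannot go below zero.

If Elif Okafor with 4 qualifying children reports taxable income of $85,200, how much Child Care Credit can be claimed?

$4,920

Child Care Credit: base = 4 × $1,230 = $4,920. $85,200 is at or below the $85,200 threshold, so the full $4,920 applies.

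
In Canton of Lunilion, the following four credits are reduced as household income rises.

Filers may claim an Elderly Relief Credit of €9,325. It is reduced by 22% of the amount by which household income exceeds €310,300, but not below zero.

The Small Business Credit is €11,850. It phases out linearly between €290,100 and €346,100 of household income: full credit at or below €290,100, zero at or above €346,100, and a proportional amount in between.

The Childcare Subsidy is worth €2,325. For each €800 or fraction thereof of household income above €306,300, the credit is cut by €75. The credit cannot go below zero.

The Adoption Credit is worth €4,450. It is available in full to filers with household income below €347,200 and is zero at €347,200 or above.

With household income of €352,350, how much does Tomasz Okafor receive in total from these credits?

€74

Elderly Relief Credit: 22% of the €42,050 excess over €310,300 is €9,251; credit = €9,325 − €9,251 = €74.
Small Business Credit: €352,350 is at or above €346,100, so the credit is €0.
Childcare Subsidy: income exceeds €306,300 by €46,050 → 58 increments × €75 = €4,350 ≥ base, so the credit is €0.
Adoption Credit: €352,350 meets or exceeds the €347,200 cutoff, so the credit is €0.
Total: €74 + €0 + €0 + €0 = €74.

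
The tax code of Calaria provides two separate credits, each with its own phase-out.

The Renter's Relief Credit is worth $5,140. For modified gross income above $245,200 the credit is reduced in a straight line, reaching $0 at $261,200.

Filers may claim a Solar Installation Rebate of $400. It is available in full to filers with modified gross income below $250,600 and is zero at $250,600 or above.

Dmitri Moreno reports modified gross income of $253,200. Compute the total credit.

$2,570

Renter's Relief Credit: $253,200 is $8,000 into a $16,000 phase-out range, leaving 8,000/16,000 of the credit: $5,140 × 8,000/16,000 = $2,570.
Solar Installation Rebate: $253,200 meets or exceeds the $250,600 cutoff, so the credit is $0.
Total: $2,570 + $0 = $2,570.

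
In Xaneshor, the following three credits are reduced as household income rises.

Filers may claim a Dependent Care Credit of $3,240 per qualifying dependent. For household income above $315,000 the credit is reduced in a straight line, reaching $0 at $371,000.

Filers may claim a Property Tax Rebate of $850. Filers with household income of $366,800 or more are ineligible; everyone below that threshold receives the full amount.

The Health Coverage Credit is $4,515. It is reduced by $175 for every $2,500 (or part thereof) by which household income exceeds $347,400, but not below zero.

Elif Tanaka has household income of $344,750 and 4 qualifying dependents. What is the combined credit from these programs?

$11,440

Dependent Care Credit: base = 4 × $3,240 = $12,960. $344,750 is $29,750 into a $56,000 phase-out range, leaving 26,250/56,000 of the credit: $12,960 × 26,250/56,000 = $6,075.
Property Tax Rebate: $344,750 is below the $366,800 cutoff, so the full $850 applies.
Health Coverage Credit: $344,750 is at or below the $347,400 threshold, so the full $4,515 applies.
Total: $6,075 + $850 + $4,515 = $11,440.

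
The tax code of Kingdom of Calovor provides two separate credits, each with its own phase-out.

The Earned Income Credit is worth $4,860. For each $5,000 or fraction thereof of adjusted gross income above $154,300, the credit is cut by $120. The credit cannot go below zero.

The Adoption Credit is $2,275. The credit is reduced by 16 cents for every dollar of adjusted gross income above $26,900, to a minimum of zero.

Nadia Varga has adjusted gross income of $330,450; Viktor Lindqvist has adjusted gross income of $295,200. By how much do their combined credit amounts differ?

$840

Nadia ($330,450): Earned Income Credit: income exceeds $154,300 by $176,150, which is 36 full-or-partial $5,000 increments; reduction = 36 × $120 = $4,320, leaving $540. Adoption Credit: 16% of the $303,550 excess over $26,900 is $48,568 ≥ base, so the credit is $0. total $540 + $0 = $540
Viktor ($295,200): Earned Income Credit: income exceeds $154,300 by $140,900, which is 29 full-or-partial $5,000 increments; reduction = 29 × $120 = $3,480, leaving $1,380. Adoption Credit: 16% of the $268,300 excess over $26,900 is $42,928 ≥ base, so the credit is $0. total $1,380 + $0 = $1,380
Difference: |$540 − $1,380| = $840.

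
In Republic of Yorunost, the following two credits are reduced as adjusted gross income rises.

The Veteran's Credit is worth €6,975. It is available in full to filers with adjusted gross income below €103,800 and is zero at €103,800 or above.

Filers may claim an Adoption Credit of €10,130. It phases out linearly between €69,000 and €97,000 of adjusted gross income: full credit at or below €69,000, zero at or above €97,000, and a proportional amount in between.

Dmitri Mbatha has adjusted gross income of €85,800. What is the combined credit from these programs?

€11,027

Veteran's Credit: €85,800 is below the €103,800 cutoff, so the full €6,975 applies.
Adoption Credit: €85,800 is €16,800 into a €28,000 phase-out range, leaving 11,200/28,000 of the credit: €10,130 × 11,200/28,000 = €4,052.
Total: €6,975 + €4,052 = €11,027.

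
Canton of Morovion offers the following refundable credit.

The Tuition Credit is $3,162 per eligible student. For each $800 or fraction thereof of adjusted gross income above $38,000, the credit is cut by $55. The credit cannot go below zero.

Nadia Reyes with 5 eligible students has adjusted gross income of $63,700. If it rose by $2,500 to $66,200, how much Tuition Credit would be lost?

$165

At $63,700 — base = 5 × $3,162 = $15,810. income exceeds $38,000 by $25,700, which is 33 full-or-partial $800 increments; reduction = 33 × $55 = $1,815, leaving $13,995.
At $66,200 — base = 5 × $3,162 = $15,810. income exceeds $38,000 by $28,200, which is 36 full-or-partial $800 increments; reduction = 36 × $55 = $1,980, leaving $13,830.
Lost: $13,995 − $13,830 = $165.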